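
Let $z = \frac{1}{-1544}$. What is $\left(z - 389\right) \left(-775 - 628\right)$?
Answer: $\frac{842665651}{1544} \approx 5.4577 \cdot 10^{5}$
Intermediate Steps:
$z = - \frac{1}{1544} \approx -0.00064767$
$\left(z - 389\right) \left(-775 - 628\right) = \left(- \frac{1}{1544} - 389\right) \left(-775 - 628\right) = \left(- \frac{1}{1544} + \left(-482 + 93\right)\right) \left(-1403\right) = \left(- \frac{1}{1544} - 389\right) \left(-1403\right) = \left(- \frac{600617}{1544}\right) \left(-1403\right) = \frac{842665651}{1544}$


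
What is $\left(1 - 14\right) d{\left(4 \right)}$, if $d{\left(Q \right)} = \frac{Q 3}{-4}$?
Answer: $39$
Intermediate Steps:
$d{\left(Q \right)} = - \frac{3 Q}{4}$ ($d{\left(Q \right)} = 3 Q \left(- \frac{1}{4}\right) = - \frac{3 Q}{4}$)
$\left(1 - 14\right) d{\left(4 \right)} = \left(1 - 14\right) \left(\left(- \frac{3}{4}\right) 4\right) = \left(-13\right) \left(-3\right) = 39$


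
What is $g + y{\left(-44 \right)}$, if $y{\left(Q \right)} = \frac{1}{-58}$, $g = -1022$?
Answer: $- \frac{59277}{58} \approx -1022.0$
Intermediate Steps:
$y{\left(Q \right)} = - \frac{1}{58}$
$g + y{\left(-44 \right)} = -1022 - \frac{1}{58} = - \frac{59277}{58}$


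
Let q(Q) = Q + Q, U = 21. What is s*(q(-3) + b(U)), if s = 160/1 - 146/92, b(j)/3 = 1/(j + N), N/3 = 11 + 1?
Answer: -823431/874 ≈ -942.14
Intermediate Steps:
N = 36 (N = 3*(11 + 1) = 3*12 = 36)
b(j) = 3/(36 + j) (b(j) = 3/(j + 36) = 3/(36 + j))
q(Q) = 2*Q
s = 7287/46 (s = 160*1 - 146*1/92 = 160 - 73/46 = 7287/46 ≈ 158.41)
s*(q(-3) + b(U)) = 7287*(2*(-3) + 3/(36 + 21))/46 = 7287*(-6 + 3/57)/46 = 7287*(-6 + 3*(1/57))/46 = 7287*(-6 + 1/19)/46 = (7287/46)*(-113/19) = -823431/874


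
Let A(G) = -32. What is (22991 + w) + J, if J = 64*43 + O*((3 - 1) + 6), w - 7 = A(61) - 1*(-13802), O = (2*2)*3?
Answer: 39616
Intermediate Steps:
O = 12 (O = 4*3 = 12)
w = 13777 (w = 7 + (-32 - 1*(-13802)) = 7 + (-32 + 13802) = 7 + 13770 = 13777)
J = 2848 (J = 64*43 + 12*((3 - 1) + 6) = 2752 + 12*(2 + 6) = 2752 + 12*8 = 2752 + 96 = 2848)
(22991 + w) + J = (22991 + 13777) + 2848 = 36768 + 2848 = 39616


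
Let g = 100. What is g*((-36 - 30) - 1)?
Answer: -6700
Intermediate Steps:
g*((-36 - 30) - 1) = 100*((-36 - 30) - 1) = 100*(-66 - 1) = 100*(-67) = -6700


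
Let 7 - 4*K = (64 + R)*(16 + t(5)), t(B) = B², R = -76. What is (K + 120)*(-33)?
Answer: -32307/4 ≈ -8076.8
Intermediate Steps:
K = 499/4 (K = 7/4 - (64 - 76)*(16 + 5²)/4 = 7/4 - (-3)*(16 + 25) = 7/4 - (-3)*41 = 7/4 - ¼*(-492) = 7/4 + 123 = 499/4 ≈ 124.75)
(K + 120)*(-33) = (499/4 + 120)*(-33) = (979/4)*(-33) = -32307/4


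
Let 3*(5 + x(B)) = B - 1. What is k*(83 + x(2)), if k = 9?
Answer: 705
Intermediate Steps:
x(B) = -16/3 + B/3 (x(B) = -5 + (B - 1)/3 = -5 + (-1 + B)/3 = -5 + (-⅓ + B/3) = -16/3 + B/3)
k*(83 + x(2)) = 9*(83 + (-16/3 + (⅓)*2)) = 9*(83 + (-16/3 + ⅔)) = 9*(83 - 14/3) = 9*(235/3) = 705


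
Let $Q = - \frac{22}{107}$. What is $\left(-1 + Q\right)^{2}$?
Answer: $\frac{16641}{11449} \approx 1.4535$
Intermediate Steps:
$Q = - \frac{22}{107}$ ($Q = \left(-22\right) \frac{1}{107} = - \frac{22}{107} \approx -0.20561$)
$\left(-1 + Q\right)^{2} = \left(-1 - \frac{22}{107}\right)^{2} = \left(- \frac{129}{107}\right)^{2} = \frac{16641}{11449}$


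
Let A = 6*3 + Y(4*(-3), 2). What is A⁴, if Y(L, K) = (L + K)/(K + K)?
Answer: 923521/16 ≈ 57720.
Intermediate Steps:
Y(L, K) = (K + L)/(2*K) (Y(L, K) = (K + L)/((2*K)) = (K + L)*(1/(2*K)) = (K + L)/(2*K))
A = 31/2 (A = 6*3 + (½)*(2 + 4*(-3))/2 = 18 + (½)*(½)*(2 - 12) = 18 + (½)*(½)*(-10) = 18 - 5/2 = 31/2 ≈ 15.500)
A⁴ = (31/2)⁴ = 923521/16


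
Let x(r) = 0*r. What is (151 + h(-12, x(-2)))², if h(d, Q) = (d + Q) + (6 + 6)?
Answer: 22801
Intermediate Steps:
x(r) = 0
h(d, Q) = 12 + Q + d (h(d, Q) = (Q + d) + 12 = 12 + Q + d)
(151 + h(-12, x(-2)))² = (151 + (12 + 0 - 12))² = (151 + 0)² = 151² = 22801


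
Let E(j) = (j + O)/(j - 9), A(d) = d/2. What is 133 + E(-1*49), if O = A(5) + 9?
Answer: 15503/116 ≈ 133.65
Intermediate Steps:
A(d) = d/2 (A(d) = d*(1/2) = d/2)
O = 23/2 (O = (1/2)*5 + 9 = 5/2 + 9 = 23/2 ≈ 11.500)
E(j) = (23/2 + j)/(-9 + j) (E(j) = (j + 23/2)/(j - 9) = (23/2 + j)/(-9 + j))
133 + E(-1*49) = 133 + (23/2 - 1*49)/(-9 - 1*49) = 133 + (23/2 - 49)/(-9 - 49) = 133 - 75/2/(-58) = 133 - 1/58*(-75/2) = 133 + 75/116 = 15503/116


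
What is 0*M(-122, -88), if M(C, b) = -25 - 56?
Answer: 0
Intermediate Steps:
M(C, b) = -81
0*M(-122, -88) = 0*(-81) = 0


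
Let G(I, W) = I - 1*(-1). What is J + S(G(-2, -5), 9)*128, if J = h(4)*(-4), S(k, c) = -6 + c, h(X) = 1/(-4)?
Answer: 385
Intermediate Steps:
G(I, W) = 1 + I (G(I, W) = I + 1 = 1 + I)
h(X) = -¼
J = 1 (J = -¼*(-4) = 1)
J + S(G(-2, -5), 9)*128 = 1 + (-6 + 9)*128 = 1 + 3*128 = 1 + 384 = 385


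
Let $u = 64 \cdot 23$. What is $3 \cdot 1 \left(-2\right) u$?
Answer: $-8832$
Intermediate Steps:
$u = 1472$
$3 \cdot 1 \left(-2\right) u = 3 \cdot 1 \left(-2\right) 1472 = 3 \left(-2\right) 1472 = \left(-6\right) 1472 = -8832$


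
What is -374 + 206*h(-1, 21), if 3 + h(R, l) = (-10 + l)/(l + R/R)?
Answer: -889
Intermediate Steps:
h(R, l) = -3 + (-10 + l)/(1 + l) (h(R, l) = -3 + (-10 + l)/(l + R/R) = -3 + (-10 + l)/(l + 1) = -3 + (-10 + l)/(1 + l))
-374 + 206*h(-1, 21) = -374 + 206*((-13 - 2*21)/(1 + 21)) = -374 + 206*((-13 - 42)/22) = -374 + 206*((1/22)*(-55)) = -374 + 206*(-5/2) = -374 - 515 = -889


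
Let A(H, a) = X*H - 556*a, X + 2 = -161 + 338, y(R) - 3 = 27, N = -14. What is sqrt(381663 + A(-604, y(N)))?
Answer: sqrt(259283) ≈ 509.20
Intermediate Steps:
y(R) = 30 (y(R) = 3 + 27 = 30)
X = 175 (X = -2 + (-161 + 338) = -2 + 177 = 175)
A(H, a) = -556*a + 175*H (A(H, a) = 175*H - 556*a = -556*a + 175*H)
sqrt(381663 + A(-604, y(N))) = sqrt(381663 + (-556*30 + 175*(-604))) = sqrt(381663 + (-16680 - 105700)) = sqrt(381663 - 122380) = sqrt(259283)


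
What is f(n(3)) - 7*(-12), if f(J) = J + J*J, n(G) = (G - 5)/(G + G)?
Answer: 754/9 ≈ 83.778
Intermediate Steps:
n(G) = (-5 + G)/(2*G) (n(G) = (-5 + G)/((2*G)) = (-5 + G)*(1/(2*G)) = (-5 + G)/(2*G))
f(J) = J + J²
f(n(3)) - 7*(-12) = ((½)*(-5 + 3)/3)*(1 + (½)*(-5 + 3)/3) - 7*(-12) = ((½)*(⅓)*(-2))*(1 + (½)*(⅓)*(-2)) + 84 = -(1 - ⅓)/3 + 84 = -⅓*⅔ + 84 = -2/9 + 84 = 754/9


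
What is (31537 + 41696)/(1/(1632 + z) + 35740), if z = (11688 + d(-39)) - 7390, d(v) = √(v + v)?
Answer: 30679654958976150/14972633558743067 + 24411*I*√78/14972633558743067 ≈ 2.049 + 1.4399e-11*I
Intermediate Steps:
d(v) = √2*√v (d(v) = √(2*v) = √2*√v)
z = 4298 + I*√78 (z = (11688 + √2*√(-39)) - 7390 = (11688 + √2*(I*√39)) - 7390 = (11688 + I*√78) - 7390 = 4298 + I*√78 ≈ 4298.0 + 8.8318*I)
(31537 + 41696)/(1/(1632 + z) + 35740) = (31537 + 41696)/(1/(1632 + (4298 + I*√78)) + 35740) = 73233/(1/(5930 + I*√78) + 35740) = 73233/(35740 + 1/(5930 + I*√78))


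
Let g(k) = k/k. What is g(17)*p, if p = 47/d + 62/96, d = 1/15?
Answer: 33871/48 ≈ 705.65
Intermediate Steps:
d = 1/15 ≈ 0.066667
p = 33871/48 (p = 47/(1/15) + 62/96 = 47*15 + 62*(1/96) = 705 + 31/48 = 33871/48 ≈ 705.65)
g(k) = 1
g(17)*p = 1*(33871/48) = 33871/48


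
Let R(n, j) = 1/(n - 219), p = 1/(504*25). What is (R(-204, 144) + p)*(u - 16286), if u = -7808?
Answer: 776171/14100 ≈ 55.048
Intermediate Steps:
p = 1/12600 ≈ 7.9365e-5
R(n, j) = 1/(-219 + n)
(R(-204, 144) + p)*(u - 16286) = (1/(-219 - 204) + 1/12600)*(-7808 - 16286) = (1/(-423) + 1/12600)*(-24094) = (-1/423 + 1/12600)*(-24094) = -451/197400*(-24094) = 776171/14100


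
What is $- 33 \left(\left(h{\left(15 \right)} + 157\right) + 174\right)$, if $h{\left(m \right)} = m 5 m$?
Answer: $-48048$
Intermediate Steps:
$h{\left(m \right)} = 5 m^{2}$ ($h{\left(m \right)} = 5 m m = 5 m^{2}$)
$- 33 \left(\left(h{\left(15 \right)} + 157\right) + 174\right) = - 33 \left(\left(5 \cdot 15^{2} + 157\right) + 174\right) = - 33 \left(\left(5 \cdot 225 + 157\right) + 174\right) = - 33 \left(\left(1125 + 157\right) + 174\right) = - 33 \left(1282 + 174\right) = \left(-33\right) 1456 = -48048$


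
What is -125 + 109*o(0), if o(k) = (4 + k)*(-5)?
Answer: -2305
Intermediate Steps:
o(k) = -20 - 5*k
-125 + 109*o(0) = -125 + 109*(-20 - 5*0) = -125 + 109*(-20 + 0) = -125 + 109*(-20) = -125 - 2180 = -2305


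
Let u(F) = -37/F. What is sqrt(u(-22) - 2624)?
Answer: I*sqrt(1269202)/22 ≈ 51.209*I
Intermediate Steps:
sqrt(u(-22) - 2624) = sqrt(-37/(-22) - 2624) = sqrt(-37*(-1/22) - 2624) = sqrt(37/22 - 2624) = sqrt(-57691/22) = I*sqrt(1269202)/22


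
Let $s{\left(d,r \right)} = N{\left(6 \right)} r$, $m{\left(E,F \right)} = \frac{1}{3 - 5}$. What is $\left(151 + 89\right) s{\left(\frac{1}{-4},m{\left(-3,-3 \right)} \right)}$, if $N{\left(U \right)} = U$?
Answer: $-720$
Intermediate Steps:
$m{\left(E,F \right)} = - \frac{1}{2}$ ($m{\left(E,F \right)} = \frac{1}{-2} = - \frac{1}{2}$)
$s{\left(d,r \right)} = 6 r$
$\left(151 + 89\right) s{\left(\frac{1}{-4},m{\left(-3,-3 \right)} \right)} = \left(151 + 89\right) 6 \left(- \frac{1}{2}\right) = 240 \left(-3\right) = -720$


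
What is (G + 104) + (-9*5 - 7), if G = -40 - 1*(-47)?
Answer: 59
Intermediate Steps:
G = 7 (G = -40 + 47 = 7)
(G + 104) + (-9*5 - 7) = (7 + 104) + (-9*5 - 7) = 111 + (-45 - 7) = 111 - 52 = 59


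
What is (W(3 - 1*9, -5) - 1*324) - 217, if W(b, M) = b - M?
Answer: -542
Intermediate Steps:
(W(3 - 1*9, -5) - 1*324) - 217 = (((3 - 1*9) - 1*(-5)) - 1*324) - 217 = (((3 - 9) + 5) - 324) - 217 = ((-6 + 5) - 324) - 217 = (-1 - 324) - 217 = -325 - 217 = -542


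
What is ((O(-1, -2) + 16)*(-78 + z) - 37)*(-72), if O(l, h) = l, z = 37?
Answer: 46944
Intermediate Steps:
((O(-1, -2) + 16)*(-78 + z) - 37)*(-72) = ((-1 + 16)*(-78 + 37) - 37)*(-72) = (15*(-41) - 37)*(-72) = (-615 - 37)*(-72) = -652*(-72) = 46944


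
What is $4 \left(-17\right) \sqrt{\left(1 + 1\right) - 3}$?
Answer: $- 68 i \approx - 68.0 i$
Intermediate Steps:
$4 \left(-17\right) \sqrt{\left(1 + 1\right) - 3} = - 68 \sqrt{2 - 3} = - 68 \sqrt{-1} = - 68 i$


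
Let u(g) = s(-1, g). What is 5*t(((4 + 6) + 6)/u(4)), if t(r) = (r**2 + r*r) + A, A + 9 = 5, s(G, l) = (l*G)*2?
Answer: 20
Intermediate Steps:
s(G, l) = 2*G*l (s(G, l) = (G*l)*2 = 2*G*l)
A = -4 (A = -9 + 5 = -4)
u(g) = -2*g (u(g) = 2*(-1)*g = -2*g)
t(r) = -4 + 2*r**2 (t(r) = (r**2 + r*r) - 4 = (r**2 + r**2) - 4 = 2*r**2 - 4 = -4 + 2*r**2)
5*t(((4 + 6) + 6)/u(4)) = 5*(-4 + 2*(((4 + 6) + 6)/((-2*4)))**2) = 5*(-4 + 2*((10 + 6)/(-8))**2) = 5*(-4 + 2*(16*(-1/8))**2) = 5*(-4 + 2*(-2)**2) = 5*(-4 + 2*4) = 5*(-4 + 8) = 5*4 = 20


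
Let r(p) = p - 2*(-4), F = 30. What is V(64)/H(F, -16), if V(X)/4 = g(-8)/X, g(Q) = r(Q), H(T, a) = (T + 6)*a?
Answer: 0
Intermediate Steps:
H(T, a) = a*(6 + T) (H(T, a) = (6 + T)*a = a*(6 + T))
r(p) = 8 + p (r(p) = p + 8 = 8 + p)
g(Q) = 8 + Q
V(X) = 0 (V(X) = 4*((8 - 8)/X) = 4*(0/X) = 4*0 = 0)
V(64)/H(F, -16) = 0/((-16*(6 + 30))) = 0/((-16*36)) = 0/(-576) = 0*(-1/576) = 0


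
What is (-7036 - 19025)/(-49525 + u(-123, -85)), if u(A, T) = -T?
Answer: 8687/16480 ≈ 0.52712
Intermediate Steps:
(-7036 - 19025)/(-49525 + u(-123, -85)) = (-7036 - 19025)/(-49525 - 1*(-85)) = -26061/(-49525 + 85) = -26061/(-49440) = -26061*(-1/49440) = 8687/16480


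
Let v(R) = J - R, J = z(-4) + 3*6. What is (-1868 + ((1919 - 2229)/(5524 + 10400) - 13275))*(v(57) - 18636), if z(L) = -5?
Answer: 1126111854140/3981 ≈ 2.8287e+8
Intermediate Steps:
J = 13 (J = -5 + 3*6 = -5 + 18 = 13)
v(R) = 13 - R
(-1868 + ((1919 - 2229)/(5524 + 10400) - 13275))*(v(57) - 18636) = (-1868 + ((1919 - 2229)/(5524 + 10400) - 13275))*((13 - 1*57) - 18636) = (-1868 + (-310/15924 - 13275))*((13 - 57) - 18636) = (-1868 + (-310*1/15924 - 13275))*(-44 - 18636) = (-1868 + (-155/7962 - 13275))*(-18680) = (-1868 - 105695705/7962)*(-18680) = -120568721/7962*(-18680) = 1126111854140/3981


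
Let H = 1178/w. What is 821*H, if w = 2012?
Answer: 483569/1006 ≈ 480.69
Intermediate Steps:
H = 589/1006 (H = 1178/2012 = 1178*(1/2012) = 589/1006 ≈ 0.58549)
821*H = 821*(589/1006) = 483569/1006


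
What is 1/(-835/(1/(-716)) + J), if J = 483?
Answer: 1/598343 ≈ 1.6713e-6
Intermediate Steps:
1/(-835/(1/(-716)) + J) = 1/(-835/(1/(-716)) + 483) = 1/(-835/(-1/716) + 483) = 1/(-835*(-716) + 483) = 1/(597860 + 483) = 1/598343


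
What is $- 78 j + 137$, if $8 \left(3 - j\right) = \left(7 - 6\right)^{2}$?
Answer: $- \frac{349}{4} \approx -87.25$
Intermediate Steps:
$j = \frac{23}{8}$ ($j = 3 - \frac{\left(7 - 6\right)^{2}}{8} = 3 - \frac{1^{2}}{8} = 3 - \frac{1}{8} = \frac{23}{8} \approx 2.875$)
$- 78 j + 137 = \left(-78\right) \frac{23}{8} + 137 = - \frac{897}{4} + 137 = - \frac{349}{4}$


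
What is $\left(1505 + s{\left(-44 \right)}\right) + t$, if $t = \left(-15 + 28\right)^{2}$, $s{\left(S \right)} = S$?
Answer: $1630$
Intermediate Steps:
$t = 169$ ($t = 13^{2} = 169$)
$\left(1505 + s{\left(-44 \right)}\right) + t = \left(1505 - 44\right) + 169 = 1461 + 169 = 1630$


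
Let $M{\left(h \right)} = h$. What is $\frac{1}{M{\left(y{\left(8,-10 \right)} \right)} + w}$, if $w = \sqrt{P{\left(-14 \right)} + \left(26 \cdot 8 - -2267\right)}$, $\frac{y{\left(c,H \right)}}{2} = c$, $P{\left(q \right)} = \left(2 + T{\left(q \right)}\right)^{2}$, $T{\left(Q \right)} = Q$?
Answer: $- \frac{16}{2363} + \frac{3 \sqrt{291}}{2363} \approx 0.014886$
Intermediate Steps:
$P{\left(q \right)} = \left(2 + q\right)^{2}$
$y{\left(c,H \right)} = 2 c$
$w = 3 \sqrt{291}$ ($w = \sqrt{\left(2 - 14\right)^{2} + \left(26 \cdot 8 - -2267\right)} = \sqrt{\left(-12\right)^{2} + \left(208 + 2267\right)} = \sqrt{144 + 2475} = \sqrt{2619} = 3 \sqrt{291} \approx 51.176$)
$\frac{1}{M{\left(y{\left(8,-10 \right)} \right)} + w} = \frac{1}{2 \cdot 8 + 3 \sqrt{291}} = \frac{1}{16 + 3 \sqrt{291}}$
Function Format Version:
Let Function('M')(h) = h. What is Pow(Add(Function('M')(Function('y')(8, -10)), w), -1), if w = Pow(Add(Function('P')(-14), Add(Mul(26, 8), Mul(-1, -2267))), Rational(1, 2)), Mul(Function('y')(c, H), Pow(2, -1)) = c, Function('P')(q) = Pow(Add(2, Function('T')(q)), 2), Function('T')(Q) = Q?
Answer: Add(Rational(-16, 2363), Mul(Rational(3, 2363), Pow(291, Rational(1, 2)))) ≈ 0.014886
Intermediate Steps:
Function('P')(q) = Pow(Add(2, q), 2)
Function('y')(c, H) = Mul(2, c)
w = Mul(3, Pow(291, Rational(1, 2))) (w = Pow(Add(Pow(Add(2, -14), 2), Add(Mul(26, 8), Mul(-1, -2267))), Rational(1, 2)) = Pow(Add(Pow(-12, 2), Add(208, 2267)), Rational(1, 2)) = Pow(Add(144, 2475), Rational(1, 2)) = Pow(2619, Rational(1, 2)) = Mul(3, Pow(291, Rational(1, 2))) ≈ 51.176)
Pow(Add(Function('M')(Function('y')(8, -10)), w), -1) = Pow(Add(Mul(2, 8), Mul(3, Pow(291, Rational(1, 2)))), -1) = Pow(Add(16, Mul(3, Pow(291, Rational(1, 2)))), -1)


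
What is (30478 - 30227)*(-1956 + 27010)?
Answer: 6288554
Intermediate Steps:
(30478 - 30227)*(-1956 + 27010) = 251*25054 = 6288554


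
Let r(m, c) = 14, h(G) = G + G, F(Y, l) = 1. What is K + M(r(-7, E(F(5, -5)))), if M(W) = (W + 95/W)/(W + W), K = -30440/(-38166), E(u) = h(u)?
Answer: 11519393/7480536 ≈ 1.5399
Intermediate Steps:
h(G) = 2*G
E(u) = 2*u
K = 15220/19083 (K = -30440*(-1/38166) = 15220/19083 ≈ 0.79757)
M(W) = (W + 95/W)/(2*W) (M(W) = (W + 95/W)/((2*W)) = (W + 95/W)*(1/(2*W)) = (W + 95/W)/(2*W))
K + M(r(-7, E(F(5, -5)))) = 15220/19083 + (1/2)*(95 + 14**2)/14**2 = 15220/19083 + (1/2)*(1/196)*(95 + 196) = 15220/19083 + (1/2)*(1/196)*291 = 15220/19083 + 291/392 = 11519393/7480536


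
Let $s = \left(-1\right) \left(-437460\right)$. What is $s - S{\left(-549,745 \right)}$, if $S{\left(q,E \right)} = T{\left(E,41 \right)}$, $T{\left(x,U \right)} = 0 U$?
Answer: $437460$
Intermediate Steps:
$s = 437460$
$T{\left(x,U \right)} = 0$
$S{\left(q,E \right)} = 0$
$s - S{\left(-549,745 \right)} = 437460 - 0 = 437460 + 0 = 437460$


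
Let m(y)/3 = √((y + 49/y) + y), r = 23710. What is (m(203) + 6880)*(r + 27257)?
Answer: 350652960 + 458703*√37961/29 ≈ 3.5373e+8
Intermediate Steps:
m(y) = 3*√(2*y + 49/y) (m(y) = 3*√((y + 49/y) + y) = 3*√(2*y + 49/y))
(m(203) + 6880)*(r + 27257) = (3*√(2*203 + 49/203) + 6880)*(23710 + 27257) = (3*√(406 + 49*(1/203)) + 6880)*50967 = (3*√(406 + 7/29) + 6880)*50967 = (3*√(11781/29) + 6880)*50967 = (3*(3*√37961/29) + 6880)*50967 = (9*√37961/29 + 6880)*50967 = (6880 + 9*√37961/29)*50967 = 350652960 + 458703*√37961/29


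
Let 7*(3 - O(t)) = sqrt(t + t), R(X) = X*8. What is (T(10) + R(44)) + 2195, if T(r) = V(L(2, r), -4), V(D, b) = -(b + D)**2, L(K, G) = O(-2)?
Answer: 124758/49 - 4*I/7 ≈ 2546.1 - 0.57143*I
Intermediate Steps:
R(X) = 8*X
O(t) = 3 - sqrt(2)*sqrt(t)/7 (O(t) = 3 - sqrt(t + t)/7 = 3 - sqrt(2)*sqrt(t)/7)
L(K, G) = 3 - 2*I/7 (L(K, G) = 3 - sqrt(2)*sqrt(-2)/7 = 3 - sqrt(2)*I*sqrt(2)/7 = 3 - 2*I/7)
V(D, b) = -(D + b)**2
T(r) = -(-1 - 2*I/7)**2 (T(r) = -((3 - 2*I/7) - 4)**2 = -(-1 - 2*I/7)**2)
(T(10) + R(44)) + 2195 = ((-45/49 - 4*I/7) + 8*44) + 2195 = ((-45/49 - 4*I/7) + 352) + 2195 = (17203/49 - 4*I/7) + 2195 = 124758/49 - 4*I/7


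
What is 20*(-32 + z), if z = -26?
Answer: -1160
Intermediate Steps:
20*(-32 + z) = 20*(-32 - 26) = 20*(-58) = -1160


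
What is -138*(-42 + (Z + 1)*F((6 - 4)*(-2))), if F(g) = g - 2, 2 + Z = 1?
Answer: 5796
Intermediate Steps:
Z = -1 (Z = -2 + 1 = -1)
F(g) = -2 + g
-138*(-42 + (Z + 1)*F((6 - 4)*(-2))) = -138*(-42 + (-1 + 1)*(-2 + (6 - 4)*(-2))) = -138*(-42 + 0*(-2 + 2*(-2))) = -138*(-42 + 0*(-2 - 4)) = -138*(-42 + 0*(-6)) = -138*(-42 + 0) = -138*(-42) = 5796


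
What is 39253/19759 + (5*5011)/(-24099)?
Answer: 450896302/476172141 ≈ 0.94692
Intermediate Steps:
39253/19759 + (5*5011)/(-24099) = 39253*(1/19759) + 25055*(-1/24099) = 39253/19759 - 25055/24099 = 450896302/476172141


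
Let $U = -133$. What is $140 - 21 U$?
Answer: $2933$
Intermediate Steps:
$140 - 21 U = 140 - -2793 = 140 + 2793 = 2933$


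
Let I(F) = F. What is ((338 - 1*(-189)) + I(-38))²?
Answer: 239121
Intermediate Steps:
((338 - 1*(-189)) + I(-38))² = ((338 - 1*(-189)) - 38)² = ((338 + 189) - 38)² = (527 - 38)² = 489² = 239121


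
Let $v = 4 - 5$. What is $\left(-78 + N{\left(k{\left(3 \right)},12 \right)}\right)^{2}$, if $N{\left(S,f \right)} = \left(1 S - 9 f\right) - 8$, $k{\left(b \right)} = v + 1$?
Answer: $37636$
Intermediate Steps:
$v = -1$ ($v = 4 - 5 = -1$)
$k{\left(b \right)} = 0$ ($k{\left(b \right)} = -1 + 1 = 0$)
$N{\left(S,f \right)} = -8 + S - 9 f$ ($N{\left(S,f \right)} = \left(S - 9 f\right) - 8 = -8 + S - 9 f$)
$\left(-78 + N{\left(k{\left(3 \right)},12 \right)}\right)^{2} = \left(-78 - 116\right)^{2} = \left(-194\right)^{2} = 37636$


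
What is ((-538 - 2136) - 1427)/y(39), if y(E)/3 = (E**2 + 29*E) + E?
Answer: -1367/2691 ≈ -0.50799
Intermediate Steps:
y(E) = 3*E**2 + 90*E (y(E) = 3*((E**2 + 29*E) + E) = 3*(E**2 + 30*E) = 3*E**2 + 90*E)
((-538 - 2136) - 1427)/y(39) = ((-538 - 2136) - 1427)/((3*39*(30 + 39))) = (-2674 - 1427)/((3*39*69)) = -4101/8073 = -4101*1/8073 = -1367/2691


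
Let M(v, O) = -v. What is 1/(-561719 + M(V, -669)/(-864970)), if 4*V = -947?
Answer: -3459880/1943480334667 ≈ -1.7802e-6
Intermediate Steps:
V = -947/4 (V = (¼)*(-947) = -947/4 ≈ -236.75)
1/(-561719 + M(V, -669)/(-864970)) = 1/(-561719 - 1*(-947/4)/(-864970)) = 1/(-561719 + (947/4)*(-1/864970)) = 1/(-561719 - 947/3459880) = 1/(-1943480334667/3459880) = -3459880/1943480334667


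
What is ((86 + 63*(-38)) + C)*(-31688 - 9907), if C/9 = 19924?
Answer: -7362647760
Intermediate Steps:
C = 179316 (C = 9*19924 = 179316)
((86 + 63*(-38)) + C)*(-31688 - 9907) = ((86 + 63*(-38)) + 179316)*(-31688 - 9907) = ((86 - 2394) + 179316)*(-41595) = (-2308 + 179316)*(-41595) = 177008*(-41595) = -7362647760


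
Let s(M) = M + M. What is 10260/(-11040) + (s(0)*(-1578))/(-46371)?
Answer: -171/184 ≈ -0.92935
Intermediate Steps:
s(M) = 2*M
10260/(-11040) + (s(0)*(-1578))/(-46371) = 10260/(-11040) + ((2*0)*(-1578))/(-46371) = 10260*(-1/11040) + (0*(-1578))*(-1/46371) = -171/184 + 0*(-1/46371) = -171/184 + 0 = -171/184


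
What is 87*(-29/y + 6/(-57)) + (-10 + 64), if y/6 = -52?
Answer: 104587/1976 ≈ 52.929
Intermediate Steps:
y = -312 (y = 6*(-52) = -312)
87*(-29/y + 6/(-57)) + (-10 + 64) = 87*(-29/(-312) + 6/(-57)) + (-10 + 64) = 87*(-29*(-1/312) + 6*(-1/57)) + 54 = 87*(29/312 - 2/19) + 54 = 87*(-73/5928) + 54 = -2117/1976 + 54 = 104587/1976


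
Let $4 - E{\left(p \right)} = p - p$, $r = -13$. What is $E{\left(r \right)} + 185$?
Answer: $189$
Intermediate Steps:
$E{\left(p \right)} = 4$ ($E{\left(p \right)} = 4 - \left(p - p\right) = 4 - 0 = 4 + 0 = 4$)
$E{\left(r \right)} + 185 = 4 + 185 = 189$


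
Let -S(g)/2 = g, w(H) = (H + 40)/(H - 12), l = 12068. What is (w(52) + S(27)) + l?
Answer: 120163/10 ≈ 12016.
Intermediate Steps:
w(H) = (40 + H)/(-12 + H)
S(g) = -2*g
(w(52) + S(27)) + l = ((40 + 52)/(-12 + 52) - 2*27) + 12068 = (92/40 - 54) + 12068 = ((1/40)*92 - 54) + 12068 = (23/10 - 54) + 12068 = -517/10 + 12068 = 120163/10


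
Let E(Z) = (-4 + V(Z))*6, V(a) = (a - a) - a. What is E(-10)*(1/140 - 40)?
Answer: -50391/35 ≈ -1439.7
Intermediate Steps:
V(a) = -a (V(a) = 0 - a = -a)
E(Z) = -24 - 6*Z (E(Z) = (-4 - Z)*6 = -24 - 6*Z)
E(-10)*(1/140 - 40) = (-24 - 6*(-10))*(1/140 - 40) = (-24 + 60)*(1/140 - 40) = 36*(-5599/140) = -50391/35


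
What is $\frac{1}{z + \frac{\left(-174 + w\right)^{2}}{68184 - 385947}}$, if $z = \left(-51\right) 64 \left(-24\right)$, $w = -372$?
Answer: $\frac{35307}{2765776028} \approx 1.2766 \cdot 10^{-5}$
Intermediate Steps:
$z = 78336$ ($z = \left(-3264\right) \left(-24\right) = 78336$)
$\frac{1}{z + \frac{\left(-174 + w\right)^{2}}{68184 - 385947}} = \frac{1}{78336 + \frac{\left(-174 - 372\right)^{2}}{68184 - 385947}} = \frac{1}{78336 + \frac{\left(-546\right)^{2}}{68184 - 385947}} = \frac{1}{78336 + \frac{298116}{-317763}} = \frac{1}{78336 + 298116 \left(- \frac{1}{317763}\right)} = \frac{1}{78336 - \frac{33124}{35307}} = \frac{1}{\frac{2765776028}{35307}} = \frac{35307}{2765776028}$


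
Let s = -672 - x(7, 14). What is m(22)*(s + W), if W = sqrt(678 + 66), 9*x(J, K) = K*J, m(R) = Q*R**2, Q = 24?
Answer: -23797312/3 + 23232*sqrt(186) ≈ -7.6156e+6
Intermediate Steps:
m(R) = 24*R**2
x(J, K) = J*K/9 (x(J, K) = (K*J)/9 = (J*K)/9 = J*K/9)
s = -6146/9 (s = -672 - 7*14/9 = -672 - 1*98/9 = -672 - 98/9 = -6146/9 ≈ -682.89)
W = 2*sqrt(186) (W = sqrt(744) = 2*sqrt(186) ≈ 27.276)
m(22)*(s + W) = (24*22**2)*(-6146/9 + 2*sqrt(186)) = (24*484)*(-6146/9 + 2*sqrt(186)) = 11616*(-6146/9 + 2*sqrt(186)) = -23797312/3 + 23232*sqrt(186)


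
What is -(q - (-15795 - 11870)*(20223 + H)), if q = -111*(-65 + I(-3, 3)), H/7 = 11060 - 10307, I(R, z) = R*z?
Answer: -705299724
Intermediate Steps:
H = 5271 (H = 7*(11060 - 10307) = 7*753 = 5271)
q = 8214 (q = -111*(-65 - 3*3) = -111*(-65 - 9) = -111*(-74) = 8214)
-(q - (-15795 - 11870)*(20223 + H)) = -(8214 - (-15795 - 11870)*(20223 + 5271)) = -(8214 - (-27665)*25494) = -(8214 - 1*(-705291510)) = -(8214 + 705291510) = -1*705299724 = -705299724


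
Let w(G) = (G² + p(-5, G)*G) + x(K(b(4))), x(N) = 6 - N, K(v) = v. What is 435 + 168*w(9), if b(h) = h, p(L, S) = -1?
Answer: 12867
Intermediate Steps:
w(G) = 2 + G² - G (w(G) = (G² - G) + (6 - 1*4) = (G² - G) + (6 - 4) = (G² - G) + 2 = 2 + G² - G)
435 + 168*w(9) = 435 + 168*(2 + 9² - 1*9) = 435 + 168*(2 + 81 - 9) = 435 + 168*74 = 435 + 12432 = 12867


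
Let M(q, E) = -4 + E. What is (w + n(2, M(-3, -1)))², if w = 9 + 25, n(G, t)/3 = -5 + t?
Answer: 16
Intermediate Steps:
n(G, t) = -15 + 3*t (n(G, t) = 3*(-5 + t) = -15 + 3*t)
w = 34
(w + n(2, M(-3, -1)))² = (34 + (-15 + 3*(-4 - 1)))² = (34 + (-15 + 3*(-5)))² = (34 + (-15 - 15))² = (34 - 30)² = 4² = 16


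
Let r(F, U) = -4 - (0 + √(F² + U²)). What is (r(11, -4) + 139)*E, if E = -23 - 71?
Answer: -12690 + 94*√137 ≈ -11590.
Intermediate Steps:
E = -94
r(F, U) = -4 - √(F² + U²)
(r(11, -4) + 139)*E = ((-4 - √(11² + (-4)²)) + 139)*(-94) = ((-4 - √(121 + 16)) + 139)*(-94) = ((-4 - √137) + 139)*(-94) = (135 - √137)*(-94) = -12690 + 94*√137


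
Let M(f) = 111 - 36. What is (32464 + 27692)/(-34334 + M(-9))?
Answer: -60156/34259 ≈ -1.7559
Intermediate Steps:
M(f) = 75
(32464 + 27692)/(-34334 + M(-9)) = (32464 + 27692)/(-34334 + 75) = 60156/(-34259) = 60156*(-1/34259) = -60156/34259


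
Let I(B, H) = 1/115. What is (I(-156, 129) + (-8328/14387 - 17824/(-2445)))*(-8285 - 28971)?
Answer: -202549307253272/809052945 ≈ -2.5035e+5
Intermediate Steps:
I(B, H) = 1/115
(I(-156, 129) + (-8328/14387 - 17824/(-2445)))*(-8285 - 28971) = (1/115 + (-8328/14387 - 17824/(-2445)))*(-8285 - 28971) = (1/115 + (-8328*1/14387 - 17824*(-1/2445)))*(-37256) = (1/115 + (-8328/14387 + 17824/2445))*(-37256) = (1/115 + 236071928/35176215)*(-37256) = (5436689587/809052945)*(-37256) = -202549307253272/809052945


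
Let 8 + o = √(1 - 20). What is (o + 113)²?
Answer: (105 + I*√19)² ≈ 11006.0 + 915.37*I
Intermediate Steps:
o = -8 + I*√19 (o = -8 + √(1 - 20) = -8 + √(-19) = -8 + I*√19 ≈ -8.0 + 4.3589*I)
(o + 113)² = ((-8 + I*√19) + 113)² = (105 + I*√19)²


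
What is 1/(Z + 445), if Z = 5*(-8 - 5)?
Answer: 1/380 ≈ 0.0026316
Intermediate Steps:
Z = -65 (Z = 5*(-13) = -65)
1/(Z + 445) = 1/(-65 + 445) = 1/380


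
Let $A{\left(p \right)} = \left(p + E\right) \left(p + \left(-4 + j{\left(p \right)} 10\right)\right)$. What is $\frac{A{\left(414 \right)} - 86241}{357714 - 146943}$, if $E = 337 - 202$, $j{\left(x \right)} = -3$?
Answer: $\frac{40793}{70257} \approx 0.58063$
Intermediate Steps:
$E = 135$ ($E = 337 - 202 = 135$)
$A{\left(p \right)} = \left(-34 + p\right) \left(135 + p\right)$ ($A{\left(p \right)} = \left(p + 135\right) \left(p - 34\right) = \left(135 + p\right) \left(p - 34\right) = \left(135 + p\right) \left(-34 + p\right) = \left(-34 + p\right) \left(135 + p\right)$)
$\frac{A{\left(414 \right)} - 86241}{357714 - 146943} = \frac{\left(-4590 + 414^{2} + 101 \cdot 414\right) - 86241}{357714 - 146943} = \frac{\left(-4590 + 171396 + 41814\right) - 86241}{210771} = \left(208620 - 86241\right) \frac{1}{210771} = 122379 \cdot \frac{1}{210771} = \frac{40793}{70257}$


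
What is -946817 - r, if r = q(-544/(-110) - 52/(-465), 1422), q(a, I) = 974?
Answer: -947791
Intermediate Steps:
r = 974
-946817 - r = -946817 - 1*974 = -946817 - 974 = -947791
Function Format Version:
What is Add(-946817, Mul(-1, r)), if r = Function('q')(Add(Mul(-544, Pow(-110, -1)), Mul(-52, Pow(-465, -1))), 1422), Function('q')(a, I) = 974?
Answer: -947791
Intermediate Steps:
r = 974
Add(-946817, Mul(-1, r)) = Add(-946817, Mul(-1, 974)) = Add(-946817, -974) = -947791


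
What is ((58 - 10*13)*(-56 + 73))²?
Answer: 1498176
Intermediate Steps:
((58 - 10*13)*(-56 + 73))² = ((58 - 130)*17)² = (-72*17)² = (-1224)² = 1498176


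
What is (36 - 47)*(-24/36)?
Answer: 22/3 ≈ 7.3333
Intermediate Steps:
(36 - 47)*(-24/36) = -(-264)/36 = -11*(-⅔) = 22/3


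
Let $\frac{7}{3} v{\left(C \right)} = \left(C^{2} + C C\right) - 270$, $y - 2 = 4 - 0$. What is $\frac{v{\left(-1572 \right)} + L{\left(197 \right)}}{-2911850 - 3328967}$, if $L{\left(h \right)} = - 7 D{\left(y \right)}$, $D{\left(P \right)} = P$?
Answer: $- \frac{2118000}{6240817} \approx -0.33938$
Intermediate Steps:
$y = 6$ ($y = 2 + \left(4 - 0\right) = 2 + \left(4 + 0\right) = 2 + 4 = 6$)
$L{\left(h \right)} = -42$ ($L{\left(h \right)} = \left(-7\right) 6 = -42$)
$v{\left(C \right)} = - \frac{810}{7} + \frac{6 C^{2}}{7}$ ($v{\left(C \right)} = \frac{3 \left(\left(C^{2} + C C\right) - 270\right)}{7} = \frac{3 \left(\left(C^{2} + C^{2}\right) - 270\right)}{7} = \frac{3 \left(2 C^{2} - 270\right)}{7} = \frac{3 \left(-270 + 2 C^{2}\right)}{7} = - \frac{810}{7} + \frac{6 C^{2}}{7}$)
$\frac{v{\left(-1572 \right)} + L{\left(197 \right)}}{-2911850 - 3328967} = \frac{\left(- \frac{810}{7} + \frac{6 \left(-1572\right)^{2}}{7}\right) - 42}{-2911850 - 3328967} = \frac{\left(- \frac{810}{7} + \frac{6}{7} \cdot 2471184\right) - 42}{-6240817} = \left(\left(- \frac{810}{7} + \frac{14827104}{7}\right) - 42\right) \left(- \frac{1}{6240817}\right) = \left(2118042 - 42\right) \left(- \frac{1}{6240817}\right) = 2118000 \left(- \frac{1}{6240817}\right) = - \frac{2118000}{6240817}$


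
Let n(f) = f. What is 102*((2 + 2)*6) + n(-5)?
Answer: 2443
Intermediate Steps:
102*((2 + 2)*6) + n(-5) = 102*((2 + 2)*6) - 5 = 102*(4*6) - 5 = 102*24 - 5 = 2448 - 5 = 2443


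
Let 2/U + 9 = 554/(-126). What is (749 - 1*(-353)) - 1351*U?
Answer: 550157/422 ≈ 1303.7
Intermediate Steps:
U = -63/422 (U = 2/(-9 + 554/(-126)) = 2/(-9 + 554*(-1/126)) = 2/(-9 - 277/63) = 2/(-844/63) = 2*(-63/844) = -63/422 ≈ -0.14929)
(749 - 1*(-353)) - 1351*U = (749 - 1*(-353)) - 1351*(-63/422) = (749 + 353) + 85113/422 = 1102 + 85113/422 = 550157/422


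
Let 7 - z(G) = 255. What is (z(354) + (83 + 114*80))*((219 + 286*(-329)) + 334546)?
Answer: 2155208805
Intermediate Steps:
z(G) = -248 (z(G) = 7 - 1*255 = 7 - 255 = -248)
(z(354) + (83 + 114*80))*((219 + 286*(-329)) + 334546) = (-248 + (83 + 114*80))*((219 + 286*(-329)) + 334546) = (-248 + (83 + 9120))*((219 - 94094) + 334546) = (-248 + 9203)*(-93875 + 334546) = 8955*240671 = 2155208805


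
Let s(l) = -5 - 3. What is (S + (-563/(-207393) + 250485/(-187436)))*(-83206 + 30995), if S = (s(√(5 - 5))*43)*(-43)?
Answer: -30019043678285195069/38872914348 ≈ -7.7224e+8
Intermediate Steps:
s(l) = -8
S = 14792 (S = -8*43*(-43) = -344*(-43) = 14792)
(S + (-563/(-207393) + 250485/(-187436)))*(-83206 + 30995) = (14792 + (-563/(-207393) + 250485/(-187436)))*(-83206 + 30995) = (14792 + (-563*(-1/207393) + 250485*(-1/187436)))*(-52211) = (14792 + (563/207393 - 250485/187436))*(-52211) = (14792 - 51843309137/38872914348)*(-52211) = (574956305726479/38872914348)*(-52211) = -30019043678285195069/38872914348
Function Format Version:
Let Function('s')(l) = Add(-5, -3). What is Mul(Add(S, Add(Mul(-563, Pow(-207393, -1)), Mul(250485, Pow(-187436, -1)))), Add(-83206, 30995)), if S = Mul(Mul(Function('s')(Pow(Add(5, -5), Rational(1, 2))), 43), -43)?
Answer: Rational(-30019043678285195069, 38872914348) ≈ -7.7224e+8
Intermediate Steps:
Function('s')(l) = -8
S = 14792 (S = Mul(Mul(-8, 43), -43) = Mul(-344, -43) = 14792)
Mul(Add(S, Add(Mul(-563, Pow(-207393, -1)), Mul(250485, Pow(-187436, -1)))), Add(-83206, 30995)) = Mul(Add(14792, Add(Mul(-563, Pow(-207393, -1)), Mul(250485, Pow(-187436, -1)))), Add(-83206, 30995)) = Mul(Add(14792, Add(Mul(-563, Rational(-1, 207393)), Mul(250485, Rational(-1, 187436)))), -52211) = Mul(Add(14792, Add(Rational(563, 207393), Rational(-250485, 187436))), -52211) = Mul(Add(14792, Rational(-51843309137, 38872914348)), -52211) = Mul(Rational(574956305726479, 38872914348), -52211) = Rational(-30019043678285195069, 38872914348)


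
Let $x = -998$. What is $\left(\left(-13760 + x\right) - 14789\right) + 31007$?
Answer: $1460$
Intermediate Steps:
$\left(\left(-13760 + x\right) - 14789\right) + 31007 = \left(\left(-13760 - 998\right) - 14789\right) + 31007 = \left(-14758 - 14789\right) + 31007 = -29547 + 31007 = 1460$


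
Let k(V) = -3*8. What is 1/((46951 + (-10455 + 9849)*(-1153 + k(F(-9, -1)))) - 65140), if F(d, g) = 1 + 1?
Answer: 1/695073 ≈ 1.4387e-6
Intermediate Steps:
F(d, g) = 2
k(V) = -24
1/((46951 + (-10455 + 9849)*(-1153 + k(F(-9, -1)))) - 65140) = 1/((46951 + (-10455 + 9849)*(-1153 - 24)) - 65140) = 1/((46951 - 606*(-1177)) - 65140) = 1/((46951 + 713262) - 65140) = 1/(760213 - 65140) = 1/695073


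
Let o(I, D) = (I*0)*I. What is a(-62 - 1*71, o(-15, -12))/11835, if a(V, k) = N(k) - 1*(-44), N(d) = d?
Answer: 44/11835 ≈ 0.0037178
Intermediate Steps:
o(I, D) = 0 (o(I, D) = 0*I = 0)
a(V, k) = 44 + k (a(V, k) = k - 1*(-44) = k + 44 = 44 + k)
a(-62 - 1*71, o(-15, -12))/11835 = (44 + 0)/11835 = 44*(1/11835) = 44/11835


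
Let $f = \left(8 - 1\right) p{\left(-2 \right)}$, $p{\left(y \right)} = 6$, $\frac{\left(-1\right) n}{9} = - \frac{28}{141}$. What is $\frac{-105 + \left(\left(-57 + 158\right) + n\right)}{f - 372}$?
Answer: $\frac{52}{7755} \approx 0.0067054$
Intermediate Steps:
$n = \frac{84}{47}$ ($n = - 9 \left(- \frac{28}{141}\right) = - 9 \left(\left(-28\right) \frac{1}{141}\right) = \left(-9\right) \left(- \frac{28}{141}\right) = \frac{84}{47} \approx 1.7872$)
$f = 42$ ($f = \left(8 - 1\right) 6 = 7 \cdot 6 = 42$)
$\frac{-105 + \left(\left(-57 + 158\right) + n\right)}{f - 372} = \frac{-105 + \left(\left(-57 + 158\right) + \frac{84}{47}\right)}{42 - 372} = \frac{-105 + \left(101 + \frac{84}{47}\right)}{-330} = \left(-105 + \frac{4831}{47}\right) \left(- \frac{1}{330}\right) = \left(- \frac{104}{47}\right) \left(- \frac{1}{330}\right) = \frac{52}{7755}$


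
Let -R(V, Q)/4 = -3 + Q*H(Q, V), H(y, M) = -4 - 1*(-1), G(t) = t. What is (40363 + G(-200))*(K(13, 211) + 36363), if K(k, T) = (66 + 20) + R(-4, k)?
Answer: 1470648571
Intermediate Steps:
H(y, M) = -3 (H(y, M) = -4 + 1 = -3)
R(V, Q) = 12 + 12*Q (R(V, Q) = -4*(-3 + Q*(-3)) = -4*(-3 - 3*Q) = 12 + 12*Q)
K(k, T) = 98 + 12*k (K(k, T) = (66 + 20) + (12 + 12*k) = 86 + (12 + 12*k) = 98 + 12*k)
(40363 + G(-200))*(K(13, 211) + 36363) = (40363 - 200)*((98 + 12*13) + 36363) = 40163*((98 + 156) + 36363) = 40163*(254 + 36363) = 40163*36617 = 1470648571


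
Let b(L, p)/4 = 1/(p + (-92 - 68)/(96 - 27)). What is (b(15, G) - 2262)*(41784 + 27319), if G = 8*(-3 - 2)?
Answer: -114111787887/730 ≈ -1.5632e+8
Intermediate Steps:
G = -40 (G = 8*(-5) = -40)
b(L, p) = 4/(-160/69 + p) (b(L, p) = 4/(p + (-92 - 68)/(96 - 27)) = 4/(p - 160/69) = 4/(-160/69 + p))
(b(15, G) - 2262)*(41784 + 27319) = (276/(-160 + 69*(-40)) - 2262)*(41784 + 27319) = (276/(-160 - 2760) - 2262)*69103 = (276/(-2920) - 2262)*69103 = (276*(-1/2920) - 2262)*69103 = (-69/730 - 2262)*69103 = -1651329/730*69103 = -114111787887/730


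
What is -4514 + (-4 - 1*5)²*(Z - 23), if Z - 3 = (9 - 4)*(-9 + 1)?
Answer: -9374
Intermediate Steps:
Z = -37 (Z = 3 + (9 - 4)*(-9 + 1) = 3 + 5*(-8) = 3 - 40 = -37)
-4514 + (-4 - 1*5)²*(Z - 23) = -4514 + (-4 - 1*5)²*(-37 - 23) = -4514 + (-4 - 5)²*(-60) = -4514 + (-9)²*(-60) = -4514 + 81*(-60) = -4514 - 4860 = -9374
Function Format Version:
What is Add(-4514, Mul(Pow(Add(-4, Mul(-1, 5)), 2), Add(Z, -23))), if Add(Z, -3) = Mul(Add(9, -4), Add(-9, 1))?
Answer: -9374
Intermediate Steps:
Z = -37 (Z = Add(3, Mul(Add(9, -4), Add(-9, 1))) = Add(3, Mul(5, -8)) = Add(3, -40) = -37)
Add(-4514, Mul(Pow(Add(-4, Mul(-1, 5)), 2), Add(Z, -23))) = Add(-4514, Mul(Pow(Add(-4, Mul(-1, 5)), 2), Add(-37, -23))) = Add(-4514, Mul(Pow(Add(-4, -5), 2), -60)) = Add(-4514, Mul(Pow(-9, 2), -60)) = Add(-4514, Mul(81, -60)) = Add(-4514, -4860) = -9374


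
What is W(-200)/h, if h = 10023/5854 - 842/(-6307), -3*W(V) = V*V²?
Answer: 295369424000000/204432387 ≈ 1.4448e+6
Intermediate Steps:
W(V) = -V³/3 (W(V) = -V*V²/3 = -V³/3)
h = 68144129/36921178 (h = 10023*(1/5854) - 842*(-1/6307) = 10023/5854 + 842/6307 = 68144129/36921178 ≈ 1.8457)
W(-200)/h = (-⅓*(-200)³)/(68144129/36921178) = -⅓*(-8000000)*(36921178/68144129) = (8000000/3)*(36921178/68144129) = 295369424000000/204432387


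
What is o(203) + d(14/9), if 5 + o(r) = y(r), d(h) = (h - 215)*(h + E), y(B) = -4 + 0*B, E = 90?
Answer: -1583633/81 ≈ -19551.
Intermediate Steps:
y(B) = -4 (y(B) = -4 + 0 = -4)
d(h) = (-215 + h)*(90 + h) (d(h) = (h - 215)*(h + 90) = (-215 + h)*(90 + h))
o(r) = -9 (o(r) = -5 - 4 = -9)
o(203) + d(14/9) = -9 + (-19350 + (14/9)² - 1750/9) = -9 + (-19350 + (14*(⅑))² - 1750/9) = -9 + (-19350 + (14/9)² - 125*14/9) = -9 + (-19350 + 196/81 - 1750/9) = -9 - 1582904/81 = -1583633/81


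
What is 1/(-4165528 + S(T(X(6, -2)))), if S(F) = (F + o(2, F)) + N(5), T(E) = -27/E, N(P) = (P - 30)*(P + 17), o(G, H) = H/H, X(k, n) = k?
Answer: -2/8332163 ≈ -2.4003e-7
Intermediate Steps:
o(G, H) = 1
N(P) = (-30 + P)*(17 + P)
S(F) = -549 + F (S(F) = (F + 1) + (-510 + 5² - 13*5) = (1 + F) + (-510 + 25 - 65) = (1 + F) - 550 = -549 + F)
1/(-4165528 + S(T(X(6, -2)))) = 1/(-4165528 + (-549 - 27/6)) = 1/(-4165528 + (-549 - 27*⅙)) = 1/(-4165528 + (-549 - 9/2)) = 1/(-4165528 - 1107/2) = 1/(-8332163/2) = -2/8332163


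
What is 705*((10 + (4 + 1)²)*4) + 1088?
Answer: 99788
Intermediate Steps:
705*((10 + (4 + 1)²)*4) + 1088 = 705*((10 + 5²)*4) + 1088 = 705*((10 + 25)*4) + 1088 = 705*(35*4) + 1088 = 705*140 + 1088 = 98700 + 1088 = 99788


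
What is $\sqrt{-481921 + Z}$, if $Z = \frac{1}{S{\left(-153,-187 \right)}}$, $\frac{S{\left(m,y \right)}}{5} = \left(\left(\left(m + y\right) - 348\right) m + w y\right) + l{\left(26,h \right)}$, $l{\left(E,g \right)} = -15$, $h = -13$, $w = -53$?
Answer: $\frac{i \sqrt{1597788063738642}}{57580} \approx 694.21 i$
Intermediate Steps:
$S{\left(m,y \right)} = -75 - 265 y + 5 m \left(-348 + m + y\right)$ ($S{\left(m,y \right)} = 5 \left(\left(\left(\left(m + y\right) - 348\right) m - 53 y\right) - 15\right) = 5 \left(\left(\left(-348 + m + y\right) m - 53 y\right) - 15\right) = 5 \left(\left(m \left(-348 + m + y\right) - 53 y\right) - 15\right) = 5 \left(\left(- 53 y + m \left(-348 + m + y\right)\right) - 15\right) = 5 \left(-15 - 53 y + m \left(-348 + m + y\right)\right) = -75 - 265 y + 5 m \left(-348 + m + y\right)$)
$Z = \frac{1}{575800}$ ($Z = \frac{1}{-75 - -266220 - -49555 + 5 \left(-153\right)^{2} + 5 \left(-153\right) \left(-187\right)} = \frac{1}{-75 + 266220 + 49555 + 5 \cdot 23409 + 143055} = \frac{1}{-75 + 266220 + 49555 + 117045 + 143055} = \frac{1}{575800} \approx 1.7367 \cdot 10^{-6}$)
$\sqrt{-481921 + Z} = \sqrt{-481921 + \frac{1}{575800}} = \sqrt{- \frac{277490111799}{575800}} = \frac{i \sqrt{1597788063738642}}{57580}$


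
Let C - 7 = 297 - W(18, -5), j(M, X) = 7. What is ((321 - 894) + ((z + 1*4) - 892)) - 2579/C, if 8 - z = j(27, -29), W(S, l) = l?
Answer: -453719/309 ≈ -1468.3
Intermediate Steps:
z = 1 (z = 8 - 1*7 = 8 - 7 = 1)
C = 309 (C = 7 + (297 - 1*(-5)) = 7 + (297 + 5) = 7 + 302 = 309)
((321 - 894) + ((z + 1*4) - 892)) - 2579/C = ((321 - 894) + ((1 + 1*4) - 892)) - 2579/309 = (-573 + ((1 + 4) - 892)) - 2579*1/309 = (-573 + (5 - 892)) - 2579/309 = (-573 - 887) - 2579/309 = -1460 - 2579/309 = -453719/309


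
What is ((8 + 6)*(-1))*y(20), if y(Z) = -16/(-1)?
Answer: -224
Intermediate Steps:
y(Z) = 16 (y(Z) = -16*(-1) = 16)
((8 + 6)*(-1))*y(20) = ((8 + 6)*(-1))*16 = (14*(-1))*16 = -14*16 = -224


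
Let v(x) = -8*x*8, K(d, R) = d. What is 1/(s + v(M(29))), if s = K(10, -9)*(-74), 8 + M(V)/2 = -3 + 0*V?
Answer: 1/668 ≈ 0.0014970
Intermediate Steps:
M(V) = -22 (M(V) = -16 + 2*(-3 + 0*V) = -16 + 2*(-3 + 0) = -16 + 2*(-3) = -16 - 6 = -22)
v(x) = -64*x
s = -740 (s = 10*(-74) = -740)
1/(s + v(M(29))) = 1/(-740 - 64*(-22)) = 1/(-740 + 1408) = 1/668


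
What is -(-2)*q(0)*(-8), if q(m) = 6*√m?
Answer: 0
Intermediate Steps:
-(-2)*q(0)*(-8) = -(-2)*6*√0*(-8) = -(-2)*6*0*(-8) = -(-2)*0*(-8) = -2*0*(-8) = 0*(-8) = 0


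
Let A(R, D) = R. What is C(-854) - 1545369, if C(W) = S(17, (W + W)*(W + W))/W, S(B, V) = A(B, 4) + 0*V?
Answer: -1319745143/854 ≈ -1.5454e+6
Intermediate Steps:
S(B, V) = B (S(B, V) = B + 0*V = B + 0 = B)
C(W) = 17/W
C(-854) - 1545369 = 17/(-854) - 1545369 = 17*(-1/854) - 1545369 = -17/854 - 1545369 = -1319745143/854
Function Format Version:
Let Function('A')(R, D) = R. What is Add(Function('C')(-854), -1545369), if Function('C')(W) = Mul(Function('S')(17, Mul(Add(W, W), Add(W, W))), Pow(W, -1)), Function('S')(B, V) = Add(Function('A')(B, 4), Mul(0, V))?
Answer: Rational(-1319745143, 854) ≈ -1.5454e+6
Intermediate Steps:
Function('S')(B, V) = B (Function('S')(B, V) = Add(B, Mul(0, V)) = Add(B, 0) = B)
Function('C')(W) = Mul(17, Pow(W, -1))
Add(Function('C')(-854), -1545369) = Add(Mul(17, Pow(-854, -1)), -1545369) = Add(Mul(17, Rational(-1, 854)), -1545369) = Add(Rational(-17, 854), -1545369) = Rational(-1319745143, 854)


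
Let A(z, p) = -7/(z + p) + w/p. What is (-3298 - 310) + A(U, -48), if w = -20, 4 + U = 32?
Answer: -108217/30 ≈ -3607.2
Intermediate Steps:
U = 28 (U = -4 + 32 = 28)
A(z, p) = -20/p - 7/(p + z) (A(z, p) = -7/(z + p) - 20/p = -7/(p + z) - 20/p = -20/p - 7/(p + z))
(-3298 - 310) + A(U, -48) = (-3298 - 310) + (-27*(-48) - 20*28)/((-48)*(-48 + 28)) = -3608 - 1/48*(1296 - 560)/(-20) = -3608 - 1/48*(-1/20)*736 = -3608 + 23/30 = -108217/30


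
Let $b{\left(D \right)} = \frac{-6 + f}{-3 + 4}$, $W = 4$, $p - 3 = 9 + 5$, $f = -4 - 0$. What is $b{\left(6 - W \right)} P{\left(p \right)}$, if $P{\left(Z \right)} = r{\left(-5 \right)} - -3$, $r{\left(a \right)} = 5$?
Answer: $-80$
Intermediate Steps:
$f = -4$ ($f = -4 + 0 = -4$)
$p = 17$ ($p = 3 + \left(9 + 5\right) = 3 + 14 = 17$)
$b{\left(D \right)} = -10$ ($b{\left(D \right)} = \frac{-6 - 4}{-3 + 4} = - \frac{10}{1} = \left(-10\right) 1 = -10$)
$P{\left(Z \right)} = 8$ ($P{\left(Z \right)} = 5 - -3 = 5 + 3 = 8$)
$b{\left(6 - W \right)} P{\left(p \right)} = \left(-10\right) 8 = -80$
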